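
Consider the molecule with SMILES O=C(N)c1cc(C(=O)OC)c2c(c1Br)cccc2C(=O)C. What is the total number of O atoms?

Scan the SMILES for O atoms (remember two-letter symbols like Cl and Br are single atoms).
Oxygen count: 4.

4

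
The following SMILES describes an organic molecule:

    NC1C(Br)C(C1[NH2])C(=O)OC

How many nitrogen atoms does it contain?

Scan the SMILES for N atoms (remember two-letter symbols like Cl and Br are single atoms).
Nitrogen count: 2.

2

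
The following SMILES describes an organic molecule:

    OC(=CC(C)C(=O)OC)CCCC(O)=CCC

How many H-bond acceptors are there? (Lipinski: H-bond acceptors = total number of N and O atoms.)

4

N atoms: 0; O atoms: 4.
Lipinski HBA = 0 + 4 = 4.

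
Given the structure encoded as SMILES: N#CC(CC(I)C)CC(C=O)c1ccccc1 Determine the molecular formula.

C14H16INO

Walk through each heavy atom and fill implicit hydrogens from standard valence (C 4, N 3, O 2, S 2, halogen 1); for lowercase aromatic atoms, an aromatic c carries 1 H when it has two neighbours and 0 H with three, and aromatic n carries 0 H:
  atom 1: N, bond orders sum to 3 (valence 3) → 0 H
  atom 2: C, bond orders sum to 4 (valence 4) → 0 H
  atom 3: C, bond orders sum to 3 (valence 4) → 1 H
  atom 4: C, bond orders sum to 2 (valence 4) → 2 H
  atom 5: C, bond orders sum to 3 (valence 4) → 1 H
  atom 6: I (halogen, monovalent) → 0 H
  atom 7: C, bond orders sum to 1 (valence 4) → 3 H
  atom 8: C, bond orders sum to 2 (valence 4) → 2 H
  atom 9: C, bond orders sum to 3 (valence 4) → 1 H
  atom 10: C, bond orders sum to 3 (valence 4) → 1 H
  atom 11: O, bond orders sum to 2 (valence 2) → 0 H
  atom 12: aromatic c, 3 neighbours → 0 H
  atom 13: aromatic c, 2 neighbours → 1 H
  atom 14: aromatic c, 2 neighbours → 1 H
  atom 15: aromatic c, 2 neighbours → 1 H
  atom 16: aromatic c, 2 neighbours → 1 H
  atom 17: aromatic c, 2 neighbours → 1 H
Totals → C:14, H:16, I:1, N:1, O:1.
In Hill order: C14H16INO.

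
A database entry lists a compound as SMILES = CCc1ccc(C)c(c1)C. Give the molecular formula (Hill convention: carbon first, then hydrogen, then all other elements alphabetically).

Walk through each heavy atom and fill implicit hydrogens from standard valence (C 4, N 3, O 2, S 2, halogen 1); for lowercase aromatic atoms, an aromatic c carries 1 H when it has two neighbours and 0 H with three, and aromatic n carries 0 H:
  atom 1: C, bond orders sum to 1 (valence 4) → 3 H
  atom 2: C, bond orders sum to 2 (valence 4) → 2 H
  atom 3: aromatic c, 3 neighbours → 0 H
  atom 4: aromatic c, 2 neighbours → 1 H
  atom 5: aromatic c, 2 neighbours → 1 H
  atom 6: aromatic c, 3 neighbours → 0 H
  atom 7: C, bond orders sum to 1 (valence 4) → 3 H
  atom 8: aromatic c, 3 neighbours → 0 H
  atom 9: aromatic c, 2 neighbours → 1 H
  atom 10: C, bond orders sum to 1 (valence 4) → 3 H
Totals → C:10, H:14.
In Hill order: C10H14.

C10H14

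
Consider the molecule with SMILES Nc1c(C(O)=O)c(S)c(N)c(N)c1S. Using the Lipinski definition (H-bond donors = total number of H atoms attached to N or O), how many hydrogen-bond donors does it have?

7

Donors: find every N or O and count the H atoms it carries.
  atom 1 (N): bond orders sum to 1 → 2 H
  atom 5 (O): bond orders sum to 1 → 1 H
  atom 6 (O): bond orders sum to 2 → 0 H
  atom 10 (N): bond orders sum to 1 → 2 H
  atom 12 (N): bond orders sum to 1 → 2 H
Lipinski HBD = 7.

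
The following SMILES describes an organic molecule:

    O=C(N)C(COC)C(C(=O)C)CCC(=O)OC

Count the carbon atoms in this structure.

11

Count every carbon token in the SMILES (each C, including those in ring-closure positions and inside branches).
Carbon count: 11.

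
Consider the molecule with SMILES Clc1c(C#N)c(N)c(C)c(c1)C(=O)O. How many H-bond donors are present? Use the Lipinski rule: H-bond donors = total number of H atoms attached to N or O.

3

Donors: find every N or O and count the H atoms it carries.
  atom 5 (N): bond orders sum to 3 → 0 H
  atom 7 (N): bond orders sum to 1 → 2 H
  atom 13 (O): bond orders sum to 2 → 0 H
  atom 14 (O): bond orders sum to 1 → 1 H
Lipinski HBD = 3.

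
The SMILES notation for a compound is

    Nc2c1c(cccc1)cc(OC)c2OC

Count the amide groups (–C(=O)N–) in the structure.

0

Scan the SMILES for the amide motif — none present.
Groups that are present: 2 ether, 1 primary amine.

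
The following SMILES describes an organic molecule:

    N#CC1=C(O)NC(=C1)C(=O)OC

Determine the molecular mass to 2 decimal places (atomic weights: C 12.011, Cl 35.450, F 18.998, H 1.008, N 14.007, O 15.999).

166.14 g/mol

First, the molecular formula is C7H6N2O3 (counting implicit H from valence).
  C: 7 × 12.011 = 84.077
  H: 6 × 1.008 = 6.048
  N: 2 × 14.007 = 28.014
  O: 3 × 15.999 = 47.997
Sum: 7×12.011 + 6×1.008 + 2×14.007 + 3×15.999 = 166.136 → 166.14 g/mol.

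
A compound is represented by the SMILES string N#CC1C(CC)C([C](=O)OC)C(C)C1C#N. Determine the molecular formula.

C12H16N2O2

Walk through each heavy atom and fill implicit hydrogens from standard valence (C 4, N 3, O 2, S 2, halogen 1):
  atom 1: N, bond orders sum to 3 (valence 3) → 0 H
  atom 2: C, bond orders sum to 4 (valence 4) → 0 H
  atom 3: C, bond orders sum to 3 (valence 4) → 1 H
  atom 4: C, bond orders sum to 3 (valence 4) → 1 H
  atom 5: C, bond orders sum to 2 (valence 4) → 2 H
  atom 6: C, bond orders sum to 1 (valence 4) → 3 H
  atom 7: C, bond orders sum to 3 (valence 4) → 1 H
  atom 8: C with explicit H count 0
  atom 9: O, bond orders sum to 2 (valence 2) → 0 H
  atom 10: O, bond orders sum to 2 (valence 2) → 0 H
  atom 11: C, bond orders sum to 1 (valence 4) → 3 H
  atom 12: C, bond orders sum to 3 (valence 4) → 1 H
  atom 13: C, bond orders sum to 1 (valence 4) → 3 H
  atom 14: C, bond orders sum to 3 (valence 4) → 1 H
  atom 15: C, bond orders sum to 4 (valence 4) → 0 H
  atom 16: N, bond orders sum to 3 (valence 3) → 0 H
Totals → C:12, H:16, N:2, O:2.
In Hill order: C12H16N2O2.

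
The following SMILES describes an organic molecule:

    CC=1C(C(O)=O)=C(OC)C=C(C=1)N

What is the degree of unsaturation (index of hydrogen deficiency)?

Degree of unsaturation = (number of rings) + (number of π bonds).
Ring closures in the SMILES: 1.
π bonds: 4 double bonds (each 1 DoU) → 4 DoU from unsaturation.
Total DoU = 1 + 4 = 5.

5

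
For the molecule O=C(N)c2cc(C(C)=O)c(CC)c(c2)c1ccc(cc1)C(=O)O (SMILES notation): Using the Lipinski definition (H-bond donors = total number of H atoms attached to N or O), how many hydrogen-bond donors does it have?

3

Donors: find every N or O and count the H atoms it carries.
  atom 1 (O): bond orders sum to 2 → 0 H
  atom 3 (N): bond orders sum to 1 → 2 H
  atom 9 (O): bond orders sum to 2 → 0 H
  atom 22 (O): bond orders sum to 2 → 0 H
  atom 23 (O): bond orders sum to 1 → 1 H
Lipinski HBD = 3.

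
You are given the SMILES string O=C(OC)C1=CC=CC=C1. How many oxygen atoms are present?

2

Scan the SMILES for O atoms (remember two-letter symbols like Cl and Br are single atoms).
Oxygen count: 2.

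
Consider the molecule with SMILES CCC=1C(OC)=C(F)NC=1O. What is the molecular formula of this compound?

Walk through each heavy atom and fill implicit hydrogens from standard valence (C 4, N 3, O 2, S 2, halogen 1):
  atom 1: C, bond orders sum to 1 (valence 4) → 3 H
  atom 2: C, bond orders sum to 2 (valence 4) → 2 H
  atom 3: C, bond orders sum to 4 (valence 4) → 0 H
  atom 4: C, bond orders sum to 4 (valence 4) → 0 H
  atom 5: O, bond orders sum to 2 (valence 2) → 0 H
  atom 6: C, bond orders sum to 1 (valence 4) → 3 H
  atom 7: C, bond orders sum to 4 (valence 4) → 0 H
  atom 8: F (halogen, monovalent) → 0 H
  atom 9: N, bond orders sum to 2 (valence 3) → 1 H
  atom 10: C, bond orders sum to 4 (valence 4) → 0 H
  atom 11: O, bond orders sum to 1 (valence 2) → 1 H
Totals → C:7, H:10, F:1, N:1, O:2.

C7H10FNO2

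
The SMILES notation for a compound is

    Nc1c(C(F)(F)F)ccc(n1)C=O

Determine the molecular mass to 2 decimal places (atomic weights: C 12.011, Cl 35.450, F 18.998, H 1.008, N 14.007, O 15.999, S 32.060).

190.12 g/mol

First, the molecular formula is C7H5F3N2O (counting implicit H from valence).
  C: 7 × 12.011 = 84.077
  F: 3 × 18.998 = 56.994
  H: 5 × 1.008 = 5.040
  N: 2 × 14.007 = 28.014
  O: 1 × 15.999 = 15.999
Sum: 7×12.011 + 3×18.998 + 5×1.008 + 2×14.007 + 1×15.999 = 190.124 → 190.12 g/mol.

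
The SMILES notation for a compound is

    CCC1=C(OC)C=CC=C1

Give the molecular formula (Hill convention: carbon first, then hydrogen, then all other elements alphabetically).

Walk through each heavy atom and fill implicit hydrogens from standard valence (C 4, N 3, O 2, S 2, halogen 1):
  atom 1: C, bond orders sum to 1 (valence 4) → 3 H
  atom 2: C, bond orders sum to 2 (valence 4) → 2 H
  atom 3: C, bond orders sum to 4 (valence 4) → 0 H
  atom 4: C, bond orders sum to 4 (valence 4) → 0 H
  atom 5: O, bond orders sum to 2 (valence 2) → 0 H
  atom 6: C, bond orders sum to 1 (valence 4) → 3 H
  atom 7: C, bond orders sum to 3 (valence 4) → 1 H
  atom 8: C, bond orders sum to 3 (valence 4) → 1 H
  atom 9: C, bond orders sum to 3 (valence 4) → 1 H
  atom 10: C, bond orders sum to 3 (valence 4) → 1 H
Totals → C:9, H:12, O:1.
In Hill order: C9H12O.

C9H12O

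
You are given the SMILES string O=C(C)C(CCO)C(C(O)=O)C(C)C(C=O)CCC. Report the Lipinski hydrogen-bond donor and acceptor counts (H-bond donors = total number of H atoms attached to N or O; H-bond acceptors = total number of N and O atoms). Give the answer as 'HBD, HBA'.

Donors: find every N or O and count the H atoms it carries.
  atom 1 (O): bond orders sum to 2 → 0 H
  atom 7 (O): bond orders sum to 1 → 1 H
  atom 10 (O): bond orders sum to 1 → 1 H
  atom 11 (O): bond orders sum to 2 → 0 H
  atom 16 (O): bond orders sum to 2 → 0 H
Lipinski HBD = 2.
Acceptors: N atoms = 0, O atoms = 5 → HBA = 5.

2, 5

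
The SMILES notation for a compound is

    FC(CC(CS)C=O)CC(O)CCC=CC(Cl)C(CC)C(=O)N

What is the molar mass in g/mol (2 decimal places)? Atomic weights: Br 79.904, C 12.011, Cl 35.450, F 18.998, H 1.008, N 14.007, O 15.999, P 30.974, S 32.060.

367.90 g/mol

First, the molecular formula is C16H27ClFNO3S (counting implicit H from valence).
  C: 16 × 12.011 = 192.176
  Cl: 1 × 35.450 = 35.450
  F: 1 × 18.998 = 18.998
  H: 27 × 1.008 = 27.216
  N: 1 × 14.007 = 14.007
  O: 3 × 15.999 = 47.997
  S: 1 × 32.060 = 32.060
Sum: 16×12.011 + 1×35.450 + 1×18.998 + 27×1.008 + 1×14.007 + 3×15.999 + 1×32.060 = 367.904 → 367.90 g/mol.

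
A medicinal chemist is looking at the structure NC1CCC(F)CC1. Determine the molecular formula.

C6H12FN

Walk through each heavy atom and fill implicit hydrogens from standard valence (C 4, N 3, O 2, S 2, halogen 1):
  atom 1: N, bond orders sum to 1 (valence 3) → 2 H
  atom 2: C, bond orders sum to 3 (valence 4) → 1 H
  atom 3: C, bond orders sum to 2 (valence 4) → 2 H
  atom 4: C, bond orders sum to 2 (valence 4) → 2 H
  atom 5: C, bond orders sum to 3 (valence 4) → 1 H
  atom 6: F (halogen, monovalent) → 0 H
  atom 7: C, bond orders sum to 2 (valence 4) → 2 H
  atom 8: C, bond orders sum to 2 (valence 4) → 2 H
Totals → C:6, H:12, F:1, N:1.
In Hill order: C6H12FN.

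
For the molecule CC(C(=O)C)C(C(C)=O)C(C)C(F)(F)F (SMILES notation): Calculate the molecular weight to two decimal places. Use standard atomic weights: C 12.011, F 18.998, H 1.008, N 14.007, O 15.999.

First, the molecular formula is C10H15F3O2 (counting implicit H from valence).
  C: 10 × 12.011 = 120.110
  F: 3 × 18.998 = 56.994
  H: 15 × 1.008 = 15.120
  O: 2 × 15.999 = 31.998
Sum: 10×12.011 + 3×18.998 + 15×1.008 + 2×15.999 = 224.222 → 224.22 g/mol.

224.22 g/mol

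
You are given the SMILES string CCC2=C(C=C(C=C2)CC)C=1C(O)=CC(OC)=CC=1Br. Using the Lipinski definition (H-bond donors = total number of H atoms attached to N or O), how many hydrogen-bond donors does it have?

Donors: find every N or O and count the H atoms it carries.
  atom 13 (O): bond orders sum to 1 → 1 H
  atom 16 (O): bond orders sum to 2 → 0 H
Lipinski HBD = 1.

1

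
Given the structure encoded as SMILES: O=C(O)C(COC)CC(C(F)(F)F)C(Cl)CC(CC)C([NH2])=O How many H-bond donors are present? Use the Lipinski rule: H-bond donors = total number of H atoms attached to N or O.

Donors: find every N or O and count the H atoms it carries.
  atom 1 (O): bond orders sum to 2 → 0 H
  atom 3 (O): bond orders sum to 1 → 1 H
  atom 6 (O): bond orders sum to 2 → 0 H
  atom 21 (N): bond orders sum to 1 → 2 H
  atom 22 (O): bond orders sum to 2 → 0 H
Lipinski HBD = 3.

3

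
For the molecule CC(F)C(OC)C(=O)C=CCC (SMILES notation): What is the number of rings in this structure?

In SMILES, each pair of matching ring-closure digits denotes one ring-closing bond; the number of such bonds equals the number of independent rings.
Ring-closure bonds here: 0.

0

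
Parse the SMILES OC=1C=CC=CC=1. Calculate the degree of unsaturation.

Degree of unsaturation = (number of rings) + (number of π bonds).
Ring closures in the SMILES: 1.
π bonds: 3 double bonds (each 1 DoU) → 3 DoU from unsaturation.
Total DoU = 1 + 3 = 4.

4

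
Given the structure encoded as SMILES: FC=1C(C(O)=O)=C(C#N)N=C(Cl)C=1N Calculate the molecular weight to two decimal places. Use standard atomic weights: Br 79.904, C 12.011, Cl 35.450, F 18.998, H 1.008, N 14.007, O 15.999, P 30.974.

First, the molecular formula is C7H3ClFN3O2 (counting implicit H from valence).
  C: 7 × 12.011 = 84.077
  Cl: 1 × 35.450 = 35.450
  F: 1 × 18.998 = 18.998
  H: 3 × 1.008 = 3.024
  N: 3 × 14.007 = 42.021
  O: 2 × 15.999 = 31.998
Sum: 7×12.011 + 1×35.450 + 1×18.998 + 3×1.008 + 3×14.007 + 2×15.999 = 215.568 → 215.57 g/mol.

215.57 g/mol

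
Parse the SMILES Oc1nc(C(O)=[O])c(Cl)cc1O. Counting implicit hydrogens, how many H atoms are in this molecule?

4

Walk through each heavy atom and fill implicit hydrogens from standard valence (C 4, N 3, O 2, S 2, halogen 1); for lowercase aromatic atoms, an aromatic c carries 1 H when it has two neighbours and 0 H with three, and aromatic n carries 0 H:
  atom 1: O, bond orders sum to 1 (valence 2) → 1 H
  atom 2: aromatic c, 3 neighbours → 0 H
  atom 3: aromatic n, 2 neighbours → 0 H
  atom 4: aromatic c, 3 neighbours → 0 H
  atom 5: C, bond orders sum to 4 (valence 4) → 0 H
  atom 6: O, bond orders sum to 1 (valence 2) → 1 H
  atom 7: O with explicit H count 0
  atom 8: aromatic c, 3 neighbours → 0 H
  atom 9: Cl (halogen, monovalent) → 0 H
  atom 10: aromatic c, 2 neighbours → 1 H
  atom 11: aromatic c, 3 neighbours → 0 H
  atom 12: O, bond orders sum to 1 (valence 2) → 1 H
Total hydrogens: 4.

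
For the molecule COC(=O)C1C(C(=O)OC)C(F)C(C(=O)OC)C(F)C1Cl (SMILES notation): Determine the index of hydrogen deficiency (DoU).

4

Molecular formula: C12H15ClF2O6.
DoU = (2C + 2 + N − H − X) / 2, where X is the halogen count and O/S are ignored.
    = (2·12 + 2 + 0 − 15 − 3) / 2 = 8 / 2 = 4.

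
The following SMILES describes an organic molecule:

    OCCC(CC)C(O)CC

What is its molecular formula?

C8H18O2

Walk through each heavy atom and fill implicit hydrogens from standard valence (C 4, N 3, O 2, S 2, halogen 1):
  atom 1: O, bond orders sum to 1 (valence 2) → 1 H
  atom 2: C, bond orders sum to 2 (valence 4) → 2 H
  atom 3: C, bond orders sum to 2 (valence 4) → 2 H
  atom 4: C, bond orders sum to 3 (valence 4) → 1 H
  atom 5: C, bond orders sum to 2 (valence 4) → 2 H
  atom 6: C, bond orders sum to 1 (valence 4) → 3 H
  atom 7: C, bond orders sum to 3 (valence 4) → 1 H
  atom 8: O, bond orders sum to 1 (valence 2) → 1 H
  atom 9: C, bond orders sum to 2 (valence 4) → 2 H
  atom 10: C, bond orders sum to 1 (valence 4) → 3 H
Totals → C:8, H:18, O:2.
In Hill order: C8H18O2.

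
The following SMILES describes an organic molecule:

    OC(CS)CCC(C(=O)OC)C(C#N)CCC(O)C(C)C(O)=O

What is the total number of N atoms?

Scan the SMILES for N atoms (remember two-letter symbols like Cl and Br are single atoms).
Nitrogen count: 1.

1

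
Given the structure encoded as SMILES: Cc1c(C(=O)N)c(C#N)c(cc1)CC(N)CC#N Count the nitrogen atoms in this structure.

Scan the SMILES for N atoms (remember two-letter symbols like Cl and Br are single atoms).
Nitrogen count: 4.

4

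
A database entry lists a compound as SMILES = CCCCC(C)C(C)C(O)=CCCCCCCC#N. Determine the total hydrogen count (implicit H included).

31

Walk through each heavy atom and fill implicit hydrogens from standard valence (C 4, N 3, O 2, S 2, halogen 1):
  atom 1: C, bond orders sum to 1 (valence 4) → 3 H
  atom 2: C, bond orders sum to 2 (valence 4) → 2 H
  atom 3: C, bond orders sum to 2 (valence 4) → 2 H
  atom 4: C, bond orders sum to 2 (valence 4) → 2 H
  atom 5: C, bond orders sum to 3 (valence 4) → 1 H
  atom 6: C, bond orders sum to 1 (valence 4) → 3 H
  atom 7: C, bond orders sum to 3 (valence 4) → 1 H
  atom 8: C, bond orders sum to 1 (valence 4) → 3 H
  atom 9: C, bond orders sum to 4 (valence 4) → 0 H
  atom 10: O, bond orders sum to 1 (valence 2) → 1 H
  atom 11: C, bond orders sum to 3 (valence 4) → 1 H
  atom 12: C, bond orders sum to 2 (valence 4) → 2 H
  atom 13: C, bond orders sum to 2 (valence 4) → 2 H
  atom 14: C, bond orders sum to 2 (valence 4) → 2 H
  atom 15: C, bond orders sum to 2 (valence 4) → 2 H
  atom 16: C, bond orders sum to 2 (valence 4) → 2 H
  atom 17: C, bond orders sum to 2 (valence 4) → 2 H
  atom 18: C, bond orders sum to 4 (valence 4) → 0 H
  atom 19: N, bond orders sum to 3 (valence 3) → 0 H
Total hydrogens: 31.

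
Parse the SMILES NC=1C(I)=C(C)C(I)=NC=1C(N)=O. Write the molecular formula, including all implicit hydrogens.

C7H7I2N3O

Walk through each heavy atom and fill implicit hydrogens from standard valence (C 4, N 3, O 2, S 2, halogen 1):
  atom 1: N, bond orders sum to 1 (valence 3) → 2 H
  atom 2: C, bond orders sum to 4 (valence 4) → 0 H
  atom 3: C, bond orders sum to 4 (valence 4) → 0 H
  atom 4: I (halogen, monovalent) → 0 H
  atom 5: C, bond orders sum to 4 (valence 4) → 0 H
  atom 6: C, bond orders sum to 1 (valence 4) → 3 H
  atom 7: C, bond orders sum to 4 (valence 4) → 0 H
  atom 8: I (halogen, monovalent) → 0 H
  atom 9: N, bond orders sum to 3 (valence 3) → 0 H
  atom 10: C, bond orders sum to 4 (valence 4) → 0 H
  atom 11: C, bond orders sum to 4 (valence 4) → 0 H
  atom 12: N, bond orders sum to 1 (valence 3) → 2 H
  atom 13: O, bond orders sum to 2 (valence 2) → 0 H
Totals → C:7, H:7, I:2, N:3, O:1.
In Hill order: C7H7I2N3O.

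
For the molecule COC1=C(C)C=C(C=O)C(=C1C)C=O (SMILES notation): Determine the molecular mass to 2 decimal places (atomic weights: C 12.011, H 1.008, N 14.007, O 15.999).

First, the molecular formula is C11H12O3 (counting implicit H from valence).
  C: 11 × 12.011 = 132.121
  H: 12 × 1.008 = 12.096
  O: 3 × 15.999 = 47.997
Sum: 11×12.011 + 12×1.008 + 3×15.999 = 192.214 → 192.21 g/mol.

192.21 g/mol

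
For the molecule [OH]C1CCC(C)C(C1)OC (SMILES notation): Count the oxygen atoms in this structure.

2

Scan the SMILES for O atoms (remember two-letter symbols like Cl and Br are single atoms).
Oxygen count: 2.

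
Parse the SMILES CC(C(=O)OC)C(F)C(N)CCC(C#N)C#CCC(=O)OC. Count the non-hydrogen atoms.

Every atom symbol written in the SMILES (organic subset) is one heavy atom; implicit H are not written.
Heavy atoms by element → C:15, F:1, N:2, O:4.
Total: 22.

22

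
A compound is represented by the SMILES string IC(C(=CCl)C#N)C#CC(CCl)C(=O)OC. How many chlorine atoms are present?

2

Scan the SMILES for Cl atoms (remember two-letter symbols like Cl and Br are single atoms).
Chlorine count: 2.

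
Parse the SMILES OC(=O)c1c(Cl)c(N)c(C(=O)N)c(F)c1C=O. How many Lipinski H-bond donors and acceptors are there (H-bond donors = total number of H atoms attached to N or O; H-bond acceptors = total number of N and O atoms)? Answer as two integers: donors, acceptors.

5, 6

Donors: find every N or O and count the H atoms it carries.
  atom 1 (O): bond orders sum to 1 → 1 H
  atom 3 (O): bond orders sum to 2 → 0 H
  atom 8 (N): bond orders sum to 1 → 2 H
  atom 11 (O): bond orders sum to 2 → 0 H
  atom 12 (N): bond orders sum to 1 → 2 H
  atom 17 (O): bond orders sum to 2 → 0 H
Lipinski HBD = 5.
Acceptors: N atoms = 2, O atoms = 4 → HBA = 6.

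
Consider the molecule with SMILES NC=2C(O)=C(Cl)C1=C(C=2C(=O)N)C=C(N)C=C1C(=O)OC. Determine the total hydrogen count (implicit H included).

12

Walk through each heavy atom and fill implicit hydrogens from standard valence (C 4, N 3, O 2, S 2, halogen 1):
  atom 1: N, bond orders sum to 1 (valence 3) → 2 H
  atom 2: C, bond orders sum to 4 (valence 4) → 0 H
  atom 3: C, bond orders sum to 4 (valence 4) → 0 H
  atom 4: O, bond orders sum to 1 (valence 2) → 1 H
  atom 5: C, bond orders sum to 4 (valence 4) → 0 H
  atom 6: Cl (halogen, monovalent) → 0 H
  atom 7: C, bond orders sum to 4 (valence 4) → 0 H
  atom 8: C, bond orders sum to 4 (valence 4) → 0 H
  atom 9: C, bond orders sum to 4 (valence 4) → 0 H
  atom 10: C, bond orders sum to 4 (valence 4) → 0 H
  atom 11: O, bond orders sum to 2 (valence 2) → 0 H
  atom 12: N, bond orders sum to 1 (valence 3) → 2 H
  atom 13: C, bond orders sum to 3 (valence 4) → 1 H
  atom 14: C, bond orders sum to 4 (valence 4) → 0 H
  atom 15: N, bond orders sum to 1 (valence 3) → 2 H
  atom 16: C, bond orders sum to 3 (valence 4) → 1 H
  atom 17: C, bond orders sum to 4 (valence 4) → 0 H
  atom 18: C, bond orders sum to 4 (valence 4) → 0 H
  atom 19: O, bond orders sum to 2 (valence 2) → 0 H
  atom 20: O, bond orders sum to 2 (valence 2) → 0 H
  atom 21: C, bond orders sum to 1 (valence 4) → 3 H
Total hydrogens: 12.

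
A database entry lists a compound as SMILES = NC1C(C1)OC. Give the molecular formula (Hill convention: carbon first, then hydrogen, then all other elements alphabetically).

Walk through each heavy atom and fill implicit hydrogens from standard valence (C 4, N 3, O 2, S 2, halogen 1):
  atom 1: N, bond orders sum to 1 (valence 3) → 2 H
  atom 2: C, bond orders sum to 3 (valence 4) → 1 H
  atom 3: C, bond orders sum to 3 (valence 4) → 1 H
  atom 4: C, bond orders sum to 2 (valence 4) → 2 H
  atom 5: O, bond orders sum to 2 (valence 2) → 0 H
  atom 6: C, bond orders sum to 1 (valence 4) → 3 H
Totals → C:4, H:9, N:1, O:1.

C4H9NO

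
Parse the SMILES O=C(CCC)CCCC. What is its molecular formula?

Walk through each heavy atom and fill implicit hydrogens from standard valence (C 4, N 3, O 2, S 2, halogen 1):
  atom 1: O, bond orders sum to 2 (valence 2) → 0 H
  atom 2: C, bond orders sum to 4 (valence 4) → 0 H
  atom 3: C, bond orders sum to 2 (valence 4) → 2 H
  atom 4: C, bond orders sum to 2 (valence 4) → 2 H
  atom 5: C, bond orders sum to 1 (valence 4) → 3 H
  atom 6: C, bond orders sum to 2 (valence 4) → 2 H
  atom 7: C, bond orders sum to 2 (valence 4) → 2 H
  atom 8: C, bond orders sum to 2 (valence 4) → 2 H
  atom 9: C, bond orders sum to 1 (valence 4) → 3 H
Totals → C:8, H:16, O:1.

C8H16O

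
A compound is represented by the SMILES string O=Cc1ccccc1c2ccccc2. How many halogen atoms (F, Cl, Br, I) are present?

0

Scan the SMILES for the halogen motif — none present.
Groups that are present: 1 aldehyde.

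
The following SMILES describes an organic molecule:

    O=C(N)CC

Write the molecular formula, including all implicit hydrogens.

C3H7NO

Walk through each heavy atom and fill implicit hydrogens from standard valence (C 4, N 3, O 2, S 2, halogen 1):
  atom 1: O, bond orders sum to 2 (valence 2) → 0 H
  atom 2: C, bond orders sum to 4 (valence 4) → 0 H
  atom 3: N, bond orders sum to 1 (valence 3) → 2 H
  atom 4: C, bond orders sum to 2 (valence 4) → 2 H
  atom 5: C, bond orders sum to 1 (valence 4) → 3 H
Totals → C:3, H:7, N:1, O:1.
In Hill order: C3H7NO.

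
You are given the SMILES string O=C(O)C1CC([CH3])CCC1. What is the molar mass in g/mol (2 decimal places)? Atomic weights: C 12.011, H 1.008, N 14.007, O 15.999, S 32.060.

142.20 g/mol

First, the molecular formula is C8H14O2 (counting implicit H from valence).
  C: 8 × 12.011 = 96.088
  H: 14 × 1.008 = 14.112
  O: 2 × 15.999 = 31.998
Sum: 8×12.011 + 14×1.008 + 2×15.999 = 142.198 → 142.20 g/mol.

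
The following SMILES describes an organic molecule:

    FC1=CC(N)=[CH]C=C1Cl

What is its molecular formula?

Walk through each heavy atom and fill implicit hydrogens from standard valence (C 4, N 3, O 2, S 2, halogen 1):
  atom 1: F (halogen, monovalent) → 0 H
  atom 2: C, bond orders sum to 4 (valence 4) → 0 H
  atom 3: C, bond orders sum to 3 (valence 4) → 1 H
  atom 4: C, bond orders sum to 4 (valence 4) → 0 H
  atom 5: N, bond orders sum to 1 (valence 3) → 2 H
  atom 6: C with explicit H count 1
  atom 7: C, bond orders sum to 3 (valence 4) → 1 H
  atom 8: C, bond orders sum to 4 (valence 4) → 0 H
  atom 9: Cl (halogen, monovalent) → 0 H
Totals → C:6, H:5, Cl:1, F:1, N:1.
In Hill order: C6H5ClFN.

C6H5ClFN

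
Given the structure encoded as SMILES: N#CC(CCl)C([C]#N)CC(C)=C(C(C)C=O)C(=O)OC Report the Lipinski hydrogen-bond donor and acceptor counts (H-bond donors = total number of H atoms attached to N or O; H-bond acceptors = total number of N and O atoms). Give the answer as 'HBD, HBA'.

Donors: find every N or O and count the H atoms it carries.
  atom 1 (N): bond orders sum to 3 → 0 H
  atom 8 (N): bond orders sum to 3 → 0 H
  atom 16 (O): bond orders sum to 2 → 0 H
  atom 18 (O): bond orders sum to 2 → 0 H
  atom 19 (O): bond orders sum to 2 → 0 H
Lipinski HBD = 0.
Acceptors: N atoms = 2, O atoms = 3 → HBA = 5.

0, 5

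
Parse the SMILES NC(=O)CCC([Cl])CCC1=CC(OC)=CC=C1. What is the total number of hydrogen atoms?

Walk through each heavy atom and fill implicit hydrogens from standard valence (C 4, N 3, O 2, S 2, halogen 1):
  atom 1: N, bond orders sum to 1 (valence 3) → 2 H
  atom 2: C, bond orders sum to 4 (valence 4) → 0 H
  atom 3: O, bond orders sum to 2 (valence 2) → 0 H
  atom 4: C, bond orders sum to 2 (valence 4) → 2 H
  atom 5: C, bond orders sum to 2 (valence 4) → 2 H
  atom 6: C, bond orders sum to 3 (valence 4) → 1 H
  atom 7: Cl with explicit H count 0
  atom 8: C, bond orders sum to 2 (valence 4) → 2 H
  atom 9: C, bond orders sum to 2 (valence 4) → 2 H
  atom 10: C, bond orders sum to 4 (valence 4) → 0 H
  atom 11: C, bond orders sum to 3 (valence 4) → 1 H
  atom 12: C, bond orders sum to 4 (valence 4) → 0 H
  atom 13: O, bond orders sum to 2 (valence 2) → 0 H
  atom 14: C, bond orders sum to 1 (valence 4) → 3 H
  atom 15: C, bond orders sum to 3 (valence 4) → 1 H
  atom 16: C, bond orders sum to 3 (valence 4) → 1 H
  atom 17: C, bond orders sum to 3 (valence 4) → 1 H
Total hydrogens: 18.

18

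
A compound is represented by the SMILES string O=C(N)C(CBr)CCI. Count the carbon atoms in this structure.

Count every carbon token in the SMILES (each C, including those in ring-closure positions and inside branches).
Carbon count: 5.

5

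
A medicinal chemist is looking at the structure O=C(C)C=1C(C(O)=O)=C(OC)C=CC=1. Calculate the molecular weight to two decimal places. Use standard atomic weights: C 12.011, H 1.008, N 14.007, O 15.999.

194.19 g/mol

First, the molecular formula is C10H10O4 (counting implicit H from valence).
  C: 10 × 12.011 = 120.110
  H: 10 × 1.008 = 10.080
  O: 4 × 15.999 = 63.996
Sum: 10×12.011 + 10×1.008 + 4×15.999 = 194.186 → 194.19 g/mol.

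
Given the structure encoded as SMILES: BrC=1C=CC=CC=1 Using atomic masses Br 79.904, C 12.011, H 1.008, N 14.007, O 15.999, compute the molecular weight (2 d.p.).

157.01 g/mol

First, the molecular formula is C6H5Br (counting implicit H from valence).
  Br: 1 × 79.904 = 79.904
  C: 6 × 12.011 = 72.066
  H: 5 × 1.008 = 5.040
Sum: 1×79.904 + 6×12.011 + 5×1.008 = 157.010 → 157.01 g/mol.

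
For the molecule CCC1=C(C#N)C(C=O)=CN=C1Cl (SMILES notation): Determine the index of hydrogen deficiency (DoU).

Degree of unsaturation = (number of rings) + (number of π bonds).
Ring closures in the SMILES: 1.
π bonds: 4 double bonds (each 1 DoU), 1 triple bond (each 2 DoU) → 6 DoU from unsaturation.
Total DoU = 1 + 6 = 7.

7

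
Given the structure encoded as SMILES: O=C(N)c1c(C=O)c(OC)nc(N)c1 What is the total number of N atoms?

3

Scan the SMILES for N atoms (remember two-letter symbols like Cl and Br are single atoms).
Nitrogen count: 3.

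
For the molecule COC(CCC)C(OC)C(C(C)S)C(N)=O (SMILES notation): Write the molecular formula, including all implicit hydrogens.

Walk through each heavy atom and fill implicit hydrogens from standard valence (C 4, N 3, O 2, S 2, halogen 1):
  atom 1: C, bond orders sum to 1 (valence 4) → 3 H
  atom 2: O, bond orders sum to 2 (valence 2) → 0 H
  atom 3: C, bond orders sum to 3 (valence 4) → 1 H
  atom 4: C, bond orders sum to 2 (valence 4) → 2 H
  atom 5: C, bond orders sum to 2 (valence 4) → 2 H
  atom 6: C, bond orders sum to 1 (valence 4) → 3 H
  atom 7: C, bond orders sum to 3 (valence 4) → 1 H
  atom 8: O, bond orders sum to 2 (valence 2) → 0 H
  atom 9: C, bond orders sum to 1 (valence 4) → 3 H
  atom 10: C, bond orders sum to 3 (valence 4) → 1 H
  atom 11: C, bond orders sum to 3 (valence 4) → 1 H
  atom 12: C, bond orders sum to 1 (valence 4) → 3 H
  atom 13: S, bond orders sum to 1 (valence 2) → 1 H
  atom 14: C, bond orders sum to 4 (valence 4) → 0 H
  atom 15: N, bond orders sum to 1 (valence 3) → 2 H
  atom 16: O, bond orders sum to 2 (valence 2) → 0 H
Totals → C:11, H:23, N:1, O:3, S:1.
In Hill order: C11H23NO3S.

C11H23NO3S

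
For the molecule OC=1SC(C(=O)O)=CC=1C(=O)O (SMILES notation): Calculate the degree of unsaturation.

5

Molecular formula: C6H4O5S.
DoU = (2C + 2 + N − H − X) / 2, where X is the halogen count and O/S are ignored.
    = (2·6 + 2 + 0 − 4 − 0) / 2 = 10 / 2 = 5.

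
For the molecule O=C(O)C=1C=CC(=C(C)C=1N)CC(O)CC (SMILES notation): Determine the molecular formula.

C12H17NO3

Walk through each heavy atom and fill implicit hydrogens from standard valence (C 4, N 3, O 2, S 2, halogen 1):
  atom 1: O, bond orders sum to 2 (valence 2) → 0 H
  atom 2: C, bond orders sum to 4 (valence 4) → 0 H
  atom 3: O, bond orders sum to 1 (valence 2) → 1 H
  atom 4: C, bond orders sum to 4 (valence 4) → 0 H
  atom 5: C, bond orders sum to 3 (valence 4) → 1 H
  atom 6: C, bond orders sum to 3 (valence 4) → 1 H
  atom 7: C, bond orders sum to 4 (valence 4) → 0 H
  atom 8: C, bond orders sum to 4 (valence 4) → 0 H
  atom 9: C, bond orders sum to 1 (valence 4) → 3 H
  atom 10: C, bond orders sum to 4 (valence 4) → 0 H
  atom 11: N, bond orders sum to 1 (valence 3) → 2 H
  atom 12: C, bond orders sum to 2 (valence 4) → 2 H
  atom 13: C, bond orders sum to 3 (valence 4) → 1 H
  atom 14: O, bond orders sum to 1 (valence 2) → 1 H
  atom 15: C, bond orders sum to 2 (valence 4) → 2 H
  atom 16: C, bond orders sum to 1 (valence 4) → 3 H
Totals → C:12, H:17, N:1, O:3.
In Hill order: C12H17NO3.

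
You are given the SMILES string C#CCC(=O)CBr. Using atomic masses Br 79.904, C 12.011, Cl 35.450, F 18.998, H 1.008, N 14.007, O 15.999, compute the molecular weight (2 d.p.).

First, the molecular formula is C5H5BrO (counting implicit H from valence).
  Br: 1 × 79.904 = 79.904
  C: 5 × 12.011 = 60.055
  H: 5 × 1.008 = 5.040
  O: 1 × 15.999 = 15.999
Sum: 1×79.904 + 5×12.011 + 5×1.008 + 1×15.999 = 160.998 → 161.00 g/mol.

161.00 g/mol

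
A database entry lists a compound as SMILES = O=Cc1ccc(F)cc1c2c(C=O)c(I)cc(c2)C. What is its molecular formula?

C15H10FIO2

Walk through each heavy atom and fill implicit hydrogens from standard valence (C 4, N 3, O 2, S 2, halogen 1); for lowercase aromatic atoms, an aromatic c carries 1 H when it has two neighbours and 0 H with three, and aromatic n carries 0 H:
  atom 1: O, bond orders sum to 2 (valence 2) → 0 H
  atom 2: C, bond orders sum to 3 (valence 4) → 1 H
  atom 3: aromatic c, 3 neighbours → 0 H
  atom 4: aromatic c, 2 neighbours → 1 H
  atom 5: aromatic c, 2 neighbours → 1 H
  atom 6: aromatic c, 3 neighbours → 0 H
  atom 7: F (halogen, monovalent) → 0 H
  atom 8: aromatic c, 2 neighbours → 1 H
  atom 9: aromatic c, 3 neighbours → 0 H
  atom 10: aromatic c, 3 neighbours → 0 H
  atom 11: aromatic c, 3 neighbours → 0 H
  atom 12: C, bond orders sum to 3 (valence 4) → 1 H
  atom 13: O, bond orders sum to 2 (valence 2) → 0 H
  atom 14: aromatic c, 3 neighbours → 0 H
  atom 15: I (halogen, monovalent) → 0 H
  atom 16: aromatic c, 2 neighbours → 1 H
  atom 17: aromatic c, 3 neighbours → 0 H
  atom 18: aromatic c, 2 neighbours → 1 H
  atom 19: C, bond orders sum to 1 (valence 4) → 3 H
Totals → C:15, H:10, F:1, I:1, O:2.
In Hill order: C15H10FIO2.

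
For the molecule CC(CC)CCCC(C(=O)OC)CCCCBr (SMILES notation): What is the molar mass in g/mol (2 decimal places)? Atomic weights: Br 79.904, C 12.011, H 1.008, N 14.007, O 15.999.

First, the molecular formula is C14H27BrO2 (counting implicit H from valence).
  Br: 1 × 79.904 = 79.904
  C: 14 × 12.011 = 168.154
  H: 27 × 1.008 = 27.216
  O: 2 × 15.999 = 31.998
Sum: 1×79.904 + 14×12.011 + 27×1.008 + 2×15.999 = 307.272 → 307.27 g/mol.

307.27 g/mol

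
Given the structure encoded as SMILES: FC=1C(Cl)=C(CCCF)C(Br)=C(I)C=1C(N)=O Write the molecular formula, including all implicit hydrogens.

Walk through each heavy atom and fill implicit hydrogens from standard valence (C 4, N 3, O 2, S 2, halogen 1):
  atom 1: F (halogen, monovalent) → 0 H
  atom 2: C, bond orders sum to 4 (valence 4) → 0 H
  atom 3: C, bond orders sum to 4 (valence 4) → 0 H
  atom 4: Cl (halogen, monovalent) → 0 H
  atom 5: C, bond orders sum to 4 (valence 4) → 0 H
  atom 6: C, bond orders sum to 2 (valence 4) → 2 H
  atom 7: C, bond orders sum to 2 (valence 4) → 2 H
  atom 8: C, bond orders sum to 2 (valence 4) → 2 H
  atom 9: F (halogen, monovalent) → 0 H
  atom 10: C, bond orders sum to 4 (valence 4) → 0 H
  atom 11: Br (halogen, monovalent) → 0 H
  atom 12: C, bond orders sum to 4 (valence 4) → 0 H
  atom 13: I (halogen, monovalent) → 0 H
  atom 14: C, bond orders sum to 4 (valence 4) → 0 H
  atom 15: C, bond orders sum to 4 (valence 4) → 0 H
  atom 16: N, bond orders sum to 1 (valence 3) → 2 H
  atom 17: O, bond orders sum to 2 (valence 2) → 0 H
Totals → C:10, H:8, Br:1, Cl:1, F:2, I:1, N:1, O:1.

C10H8BrClF2INO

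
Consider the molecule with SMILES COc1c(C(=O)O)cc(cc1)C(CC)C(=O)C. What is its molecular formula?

C13H16O4

Walk through each heavy atom and fill implicit hydrogens from standard valence (C 4, N 3, O 2, S 2, halogen 1); for lowercase aromatic atoms, an aromatic c carries 1 H when it has two neighbours and 0 H with three, and aromatic n carries 0 H:
  atom 1: C, bond orders sum to 1 (valence 4) → 3 H
  atom 2: O, bond orders sum to 2 (valence 2) → 0 H
  atom 3: aromatic c, 3 neighbours → 0 H
  atom 4: aromatic c, 3 neighbours → 0 H
  atom 5: C, bond orders sum to 4 (valence 4) → 0 H
  atom 6: O, bond orders sum to 2 (valence 2) → 0 H
  atom 7: O, bond orders sum to 1 (valence 2) → 1 H
  atom 8: aromatic c, 2 neighbours → 1 H
  atom 9: aromatic c, 3 neighbours → 0 H
  atom 10: aromatic c, 2 neighbours → 1 H
  atom 11: aromatic c, 2 neighbours → 1 H
  atom 12: C, bond orders sum to 3 (valence 4) → 1 H
  atom 13: C, bond orders sum to 2 (valence 4) → 2 H
  atom 14: C, bond orders sum to 1 (valence 4) → 3 H
  atom 15: C, bond orders sum to 4 (valence 4) → 0 H
  atom 16: O, bond orders sum to 2 (valence 2) → 0 H
  atom 17: C, bond orders sum to 1 (valence 4) → 3 H
Totals → C:13, H:16, O:4.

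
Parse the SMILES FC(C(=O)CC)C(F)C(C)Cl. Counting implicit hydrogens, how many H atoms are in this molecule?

11

Walk through each heavy atom and fill implicit hydrogens from standard valence (C 4, N 3, O 2, S 2, halogen 1):
  atom 1: F (halogen, monovalent) → 0 H
  atom 2: C, bond orders sum to 3 (valence 4) → 1 H
  atom 3: C, bond orders sum to 4 (valence 4) → 0 H
  atom 4: O, bond orders sum to 2 (valence 2) → 0 H
  atom 5: C, bond orders sum to 2 (valence 4) → 2 H
  atom 6: C, bond orders sum to 1 (valence 4) → 3 H
  atom 7: C, bond orders sum to 3 (valence 4) → 1 H
  atom 8: F (halogen, monovalent) → 0 H
  atom 9: C, bond orders sum to 3 (valence 4) → 1 H
  atom 10: C, bond orders sum to 1 (valence 4) → 3 H
  atom 11: Cl (halogen, monovalent) → 0 H
Total hydrogens: 11.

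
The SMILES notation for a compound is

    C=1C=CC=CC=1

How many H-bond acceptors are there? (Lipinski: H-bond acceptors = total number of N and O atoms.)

N atoms: 0; O atoms: 0.
Lipinski HBA = 0 + 0 = 0.

0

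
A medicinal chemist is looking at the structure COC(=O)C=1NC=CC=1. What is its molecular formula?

Walk through each heavy atom and fill implicit hydrogens from standard valence (C 4, N 3, O 2, S 2, halogen 1):
  atom 1: C, bond orders sum to 1 (valence 4) → 3 H
  atom 2: O, bond orders sum to 2 (valence 2) → 0 H
  atom 3: C, bond orders sum to 4 (valence 4) → 0 H
  atom 4: O, bond orders sum to 2 (valence 2) → 0 H
  atom 5: C, bond orders sum to 4 (valence 4) → 0 H
  atom 6: N, bond orders sum to 2 (valence 3) → 1 H
  atom 7: C, bond orders sum to 3 (valence 4) → 1 H
  atom 8: C, bond orders sum to 3 (valence 4) → 1 H
  atom 9: C, bond orders sum to 3 (valence 4) → 1 H
Totals → C:6, H:7, N:1, O:2.
In Hill order: C6H7NO2.

C6H7NO2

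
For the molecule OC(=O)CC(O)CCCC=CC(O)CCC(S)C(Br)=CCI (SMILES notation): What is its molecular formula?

C15H24BrIO4S

Walk through each heavy atom and fill implicit hydrogens from standard valence (C 4, N 3, O 2, S 2, halogen 1):
  atom 1: O, bond orders sum to 1 (valence 2) → 1 H
  atom 2: C, bond orders sum to 4 (valence 4) → 0 H
  atom 3: O, bond orders sum to 2 (valence 2) → 0 H
  atom 4: C, bond orders sum to 2 (valence 4) → 2 H
  atom 5: C, bond orders sum to 3 (valence 4) → 1 H
  atom 6: O, bond orders sum to 1 (valence 2) → 1 H
  atom 7: C, bond orders sum to 2 (valence 4) → 2 H
  atom 8: C, bond orders sum to 2 (valence 4) → 2 H
  atom 9: C, bond orders sum to 2 (valence 4) → 2 H
  atom 10: C, bond orders sum to 3 (valence 4) → 1 H
  atom 11: C, bond orders sum to 3 (valence 4) → 1 H
  atom 12: C, bond orders sum to 3 (valence 4) → 1 H
  atom 13: O, bond orders sum to 1 (valence 2) → 1 H
  atom 14: C, bond orders sum to 2 (valence 4) → 2 H
  atom 15: C, bond orders sum to 2 (valence 4) → 2 H
  atom 16: C, bond orders sum to 3 (valence 4) → 1 H
  atom 17: S, bond orders sum to 1 (valence 2) → 1 H
  atom 18: C, bond orders sum to 4 (valence 4) → 0 H
  atom 19: Br (halogen, monovalent) → 0 H
  atom 20: C, bond orders sum to 3 (valence 4) → 1 H
  atom 21: C, bond orders sum to 2 (valence 4) → 2 H
  atom 22: I (halogen, monovalent) → 0 H
Totals → C:15, H:24, Br:1, I:1, O:4, S:1.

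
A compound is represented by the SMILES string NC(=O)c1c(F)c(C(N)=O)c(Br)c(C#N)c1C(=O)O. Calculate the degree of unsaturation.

9

Molecular formula: C10H5BrFN3O4.
DoU = (2C + 2 + N − H − X) / 2, where X is the halogen count and O/S are ignored.
    = (2·10 + 2 + 3 − 5 − 2) / 2 = 18 / 2 = 9.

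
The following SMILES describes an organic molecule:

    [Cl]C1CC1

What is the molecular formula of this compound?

C3H5Cl

Walk through each heavy atom and fill implicit hydrogens from standard valence (C 4, N 3, O 2, S 2, halogen 1):
  atom 1: Cl with explicit H count 0
  atom 2: C, bond orders sum to 3 (valence 4) → 1 H
  atom 3: C, bond orders sum to 2 (valence 4) → 2 H
  atom 4: C, bond orders sum to 2 (valence 4) → 2 H
Totals → C:3, H:5, Cl:1.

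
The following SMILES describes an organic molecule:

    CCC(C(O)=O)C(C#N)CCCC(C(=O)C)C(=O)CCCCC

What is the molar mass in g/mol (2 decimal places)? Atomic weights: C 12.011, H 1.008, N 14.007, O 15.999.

323.43 g/mol

First, the molecular formula is C18H29NO4 (counting implicit H from valence).
  C: 18 × 12.011 = 216.198
  H: 29 × 1.008 = 29.232
  N: 1 × 14.007 = 14.007
  O: 4 × 15.999 = 63.996
Sum: 18×12.011 + 29×1.008 + 1×14.007 + 4×15.999 = 323.433 → 323.43 g/mol.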